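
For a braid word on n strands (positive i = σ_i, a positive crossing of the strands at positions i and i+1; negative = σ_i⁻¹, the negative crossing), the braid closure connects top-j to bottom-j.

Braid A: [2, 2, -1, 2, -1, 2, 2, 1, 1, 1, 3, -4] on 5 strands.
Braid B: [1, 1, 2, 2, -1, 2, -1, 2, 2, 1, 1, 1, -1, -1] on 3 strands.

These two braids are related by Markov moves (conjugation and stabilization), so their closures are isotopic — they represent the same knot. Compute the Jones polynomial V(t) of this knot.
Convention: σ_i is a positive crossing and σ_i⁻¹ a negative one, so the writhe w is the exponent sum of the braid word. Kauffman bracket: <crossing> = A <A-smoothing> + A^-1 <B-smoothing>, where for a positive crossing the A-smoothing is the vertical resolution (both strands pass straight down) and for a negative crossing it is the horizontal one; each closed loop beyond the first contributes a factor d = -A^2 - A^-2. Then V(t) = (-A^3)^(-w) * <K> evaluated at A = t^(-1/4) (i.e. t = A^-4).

t^10 - 4*t^9 + 6*t^8 - 8*t^7 + 9*t^6 - 8*t^5 + 7*t^4 - 4*t^3 + 2*t^2

Derivation:
Markov-equivalent braids have isotopic closures, hence identical knot invariants. Strip the Markov moves from each word to reach a common short braid β, then compute V(t) once on β.
Braid A: s2 s2 s1^-1 s2 s1^-1 s2 s2 s1 s1 s1 s3 s4^-1 on 5 strands reduces by inverse Markov moves (closure unchanged at each step):
  Destabilize: the word has the form β·s4^-1 where s4^-1 occurs only as the final letter (β ∈ B_4); drop it and the last strand → 4 strands.
  Destabilize: the word has the form β·s3 where s3 occurs only as the final letter (β ∈ B_3); drop it and the last strand → 3 strands.
Reduced to β = s2 s2 s1^-1 s2 s1^-1 s2 s2 s1 s1 s1 on 3 strands, 10 crossings.
Braid B: s1 s1 s2 s2 s1^-1 s2 s1^-1 s2 s2 s1 s1 s1 s1^-1 s1^-1 on 3 strands reduces by inverse Markov moves (closure unchanged at each step):
  Deconjugate: the word is γ·β·γ⁻¹ with γ = s1 s1 (prefix) and γ⁻¹ = s1^-1 s1^-1 (suffix); strip both.
Reduced to β = s2 s2 s1^-1 s2 s1^-1 s2 s2 s1 s1 s1 on 3 strands, 10 crossings.
Both give the same β = s2 s2 s1^-1 s2 s1^-1 s2 s2 s1 s1 s1 on 3 strands, so one state sum suffices:
Braid: s2 s2 s1^-1 s2 s1^-1 s2 s2 s1 s1 s1 on 3 strands, 10 crossings.
Writhe w = (#positive) - (#negative) = 8 - 2 = 6.
Computing the Kauffman bracket via state sum. There are 2^10 = 1024 states.
For each crossing: s=0 is the vertical smoothing, s=1 horizontal. Crossing k contributes A^(sign_k * (1 - 2*s_k)); loop factor d = -A^2 - A^-2.
Tabulate the states by total A-exponent and number of loops L (A-exp: L × count):
  A^10: L=3 ×1
  A^8: L=2 ×7, L=4 ×3
  A^6: L=1 ×14, L=3 ×28, L=5 ×3
  A^4: L=2 ×88, L=4 ×31, L=6 ×1
  A^2: L=1 ×63, L=3 ×133, L=5 ×14
  A^0: L=2 ×159, L=4 ×91, L=6 ×2
  A^-2: L=3 ×180, L=5 ×30
  A^-4: L=4 ×116, L=6 ×4
  A^-6: L=5 ×45
  A^-8: L=6 ×10
  A^-10: L=7 ×1
Each group contributes A^e * Σ count * d^(L-1):
Powers of d = -A^2 - A^-2: d^2 = A^4 + 2 + A^-4; d^3 = -A^6 - 3*A^2 - 3*A^-2 - A^-6; d^4 = A^8 + 4*A^4 + 6 + 4*A^-4 + A^-8; d^5 = -A^10 - 5*A^6 - 10*A^2 - 10*A^-2 - 5*A^-6 - A^-10; d^6 = A^12 + 6*A^8 + 15*A^4 + 20 + 15*A^-4 + 6*A^-8 + A^-12.
  A^10 * (d^2) = A^14 + 2*A^10 + A^6
  A^8 * (7*d + 3*d^3) = -3*A^14 - 16*A^10 - 16*A^6 - 3*A^2
  A^6 * (14 + 28*d^2 + 3*d^4) = 3*A^14 + 40*A^10 + 88*A^6 + 40*A^2 + 3*A^-2
  A^4 * (88*d + 31*d^3 + d^5) = -A^14 - 36*A^10 - 191*A^6 - 191*A^2 - 36*A^-2 - A^-6
  A^2 * (63 + 133*d^2 + 14*d^4) = 14*A^10 + 189*A^6 + 413*A^2 + 189*A^-2 + 14*A^-6
  A^0 * (159*d + 91*d^3 + 2*d^5) = -2*A^10 - 101*A^6 - 452*A^2 - 452*A^-2 - 101*A^-6 - 2*A^-10
  A^-2 * (180*d^2 + 30*d^4) = 30*A^6 + 300*A^2 + 540*A^-2 + 300*A^-6 + 30*A^-10
  A^-4 * (116*d^3 + 4*d^5) = -4*A^6 - 136*A^2 - 388*A^-2 - 388*A^-6 - 136*A^-10 - 4*A^-14
  A^-6 * (45*d^4) = 45*A^2 + 180*A^-2 + 270*A^-6 + 180*A^-10 + 45*A^-14
  A^-8 * (10*d^5) = -10*A^2 - 50*A^-2 - 100*A^-6 - 100*A^-10 - 50*A^-14 - 10*A^-18
  A^-10 * (d^6) = A^2 + 6*A^-2 + 15*A^-6 + 20*A^-10 + 15*A^-14 + 6*A^-18 + A^-22
Summing the groups: <K> = 2*A^10 - 4*A^6 + 7*A^2 - 8*A^-2 + 9*A^-6 - 8*A^-10 + 6*A^-14 - 4*A^-18 + A^-22
Normalise by the writhe: (-A^3)^(-w) = (-A^3)^(-6) = A^-18, so f(A) = A^-18 * <K> = 2*A^-8 - 4*A^-12 + 7*A^-16 - 8*A^-20 + 9*A^-24 - 8*A^-28 + 6*A^-32 - 4*A^-36 + A^-40.
Substitute A = t^(-1/4), i.e. A^e → t^(-e/4): V(t) = t^10 - 4*t^9 + 6*t^8 - 8*t^7 + 9*t^6 - 8*t^5 + 7*t^4 - 4*t^3 + 2*t^2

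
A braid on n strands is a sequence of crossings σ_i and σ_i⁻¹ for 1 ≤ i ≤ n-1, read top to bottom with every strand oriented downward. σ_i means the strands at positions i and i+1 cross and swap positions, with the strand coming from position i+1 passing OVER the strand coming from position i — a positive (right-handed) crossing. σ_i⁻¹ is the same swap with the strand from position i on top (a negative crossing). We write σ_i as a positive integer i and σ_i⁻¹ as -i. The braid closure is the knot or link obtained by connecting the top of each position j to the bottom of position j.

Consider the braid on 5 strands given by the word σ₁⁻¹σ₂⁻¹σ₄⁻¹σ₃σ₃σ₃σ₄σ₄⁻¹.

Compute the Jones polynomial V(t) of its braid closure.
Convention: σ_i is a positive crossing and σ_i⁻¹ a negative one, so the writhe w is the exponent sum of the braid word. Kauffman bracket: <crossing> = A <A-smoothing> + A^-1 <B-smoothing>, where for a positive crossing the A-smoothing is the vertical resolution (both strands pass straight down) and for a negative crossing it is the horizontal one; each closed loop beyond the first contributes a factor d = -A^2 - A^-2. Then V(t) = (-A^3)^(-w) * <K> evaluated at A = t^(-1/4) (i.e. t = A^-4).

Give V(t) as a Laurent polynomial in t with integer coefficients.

First cancel adjacent σ_i σ_i⁻¹ pairs (Reidemeister II — same braid, same closure): s1^-1 s2^-1 s4^-1 s3 s3 s3 s4 s4^-1 → s1^-1 s2^-1 s4^-1 s3 s3 s3.
Braid: s1^-1 s2^-1 s4^-1 s3 s3 s3 on 5 strands, 6 crossings.
Writhe w = (#positive) - (#negative) = 3 - 3 = 0.
Computing the Kauffman bracket via state sum. There are 2^6 = 64 states.
For each crossing: s=0 is the vertical smoothing, s=1 horizontal. Crossing k contributes A^(sign_k * (1 - 2*s_k)); loop factor d = -A^2 - A^-2.
Tabulate the states by total A-exponent and number of loops L (A-exp: L × count):
  A^6: L=2 ×1
  A^4: L=1 ×3, L=3 ×3
  A^2: L=2 ×12, L=4 ×3
  A^0: L=3 ×19, L=5 ×1
  A^-2: L=4 ×15
  A^-4: L=5 ×6
  A^-6: L=6 ×1
Each group contributes A^e * Σ count * d^(L-1):
Powers of d = -A^2 - A^-2: d^2 = A^4 + 2 + A^-4; d^3 = -A^6 - 3*A^2 - 3*A^-2 - A^-6; d^4 = A^8 + 4*A^4 + 6 + 4*A^-4 + A^-8; d^5 = -A^10 - 5*A^6 - 10*A^2 - 10*A^-2 - 5*A^-6 - A^-10.
  A^6 * (d) = -A^8 - A^4
  A^4 * (3 + 3*d^2) = 3*A^8 + 9*A^4 + 3
  A^2 * (12*d + 3*d^3) = -3*A^8 - 21*A^4 - 21 - 3*A^-4
  A^0 * (19*d^2 + d^4) = A^8 + 23*A^4 + 44 + 23*A^-4 + A^-8
  A^-2 * (15*d^3) = -15*A^4 - 45 - 45*A^-4 - 15*A^-8
  A^-4 * (6*d^4) = 6*A^4 + 24 + 36*A^-4 + 24*A^-8 + 6*A^-12
  A^-6 * (d^5) = -A^4 - 5 - 10*A^-4 - 10*A^-8 - 5*A^-12 - A^-16
Summing the groups: <K> = A^-4 + A^-12 - A^-16
Normalise by the writhe: (-A^3)^(-w) = (-A^3)^(0) = 1, so f(A) = 1 * <K> = A^-4 + A^-12 - A^-16.
Substitute A = t^(-1/4), i.e. A^e → t^(-e/4): V(t) = -t^4 + t^3 + t

Answer: -t^4 + t^3 + t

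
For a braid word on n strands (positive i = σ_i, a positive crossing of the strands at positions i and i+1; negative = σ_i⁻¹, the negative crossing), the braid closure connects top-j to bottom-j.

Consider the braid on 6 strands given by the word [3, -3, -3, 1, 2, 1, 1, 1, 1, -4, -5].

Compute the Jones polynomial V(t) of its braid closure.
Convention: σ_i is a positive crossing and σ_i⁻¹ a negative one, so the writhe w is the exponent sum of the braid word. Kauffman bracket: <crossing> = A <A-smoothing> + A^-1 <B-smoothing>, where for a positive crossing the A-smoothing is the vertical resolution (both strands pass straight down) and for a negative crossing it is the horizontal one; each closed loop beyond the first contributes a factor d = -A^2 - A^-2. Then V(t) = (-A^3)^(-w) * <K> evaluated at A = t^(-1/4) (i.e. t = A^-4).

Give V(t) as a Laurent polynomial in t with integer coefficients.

The presented braid s3 s3^-1 s3^-1 s1 s2 s1 s1 s1 s1 s4^-1 s5^-1 on 6 strands reduces by inverse Markov moves (closure unchanged at each step):
  Destabilize: the word has the form β·s5^-1 where s5^-1 occurs only as the final letter (β ∈ B_5); drop it and the last strand → 5 strands.
  Destabilize: the word has the form β·s4^-1 where s4^-1 occurs only as the final letter (β ∈ B_4); drop it and the last strand → 4 strands.
Reduced to β = s3 s3^-1 s3^-1 s1 s2 s1 s1 s1 s1 on 4 strands, 9 crossings.
Compute on β:
First cancel adjacent σ_i σ_i⁻¹ pairs (Reidemeister II — same braid, same closure): s3 s3^-1 s3^-1 s1 s2 s1 s1 s1 s1 → s3^-1 s1 s2 s1 s1 s1 s1.
Braid: s3^-1 s1 s2 s1 s1 s1 s1 on 4 strands, 7 crossings.
Writhe w = (#positive) - (#negative) = 6 - 1 = 5.
Enumerate smoothing states for the bracket polynomial. There are 2^7 = 128 states.
Each crossing splits two ways (0=vertical, 1=horizontal). The state's weight is A^(#A-smoothings - #B-smoothings) * d^(loops - 1).
Tabulate the states by total A-exponent and number of loops L (A-exp: L × count):
  A^7: L=3 ×1
  A^5: L=2 ×6, L=4 ×1
  A^3: L=1 ×5, L=3 ×16
  A^1: L=2 ×15, L=4 ×20
  A^-1: L=3 ×20, L=5 ×15
  A^-3: L=4 ×15, L=6 ×6
  A^-5: L=5 ×6, L=7 ×1
  A^-7: L=6 ×1
Each group contributes A^e * Σ count * d^(L-1):
Powers of d = -A^2 - A^-2: d^2 = A^4 + 2 + A^-4; d^3 = -A^6 - 3*A^2 - 3*A^-2 - A^-6; d^4 = A^8 + 4*A^4 + 6 + 4*A^-4 + A^-8; d^5 = -A^10 - 5*A^6 - 10*A^2 - 10*A^-2 - 5*A^-6 - A^-10; d^6 = A^12 + 6*A^8 + 15*A^4 + 20 + 15*A^-4 + 6*A^-8 + A^-12.
  A^7 * (d^2) = A^11 + 2*A^7 + A^3
  A^5 * (6*d + d^3) = -A^11 - 9*A^7 - 9*A^3 - A^-1
  A^3 * (5 + 16*d^2) = 16*A^7 + 37*A^3 + 16*A^-1
  A^1 * (15*d + 20*d^3) = -20*A^7 - 75*A^3 - 75*A^-1 - 20*A^-5
  A^-1 * (20*d^2 + 15*d^4) = 15*A^7 + 80*A^3 + 130*A^-1 + 80*A^-5 + 15*A^-9
  A^-3 * (15*d^3 + 6*d^5) = -6*A^7 - 45*A^3 - 105*A^-1 - 105*A^-5 - 45*A^-9 - 6*A^-13
  A^-5 * (6*d^4 + d^6) = A^7 + 12*A^3 + 39*A^-1 + 56*A^-5 + 39*A^-9 + 12*A^-13 + A^-17
  A^-7 * (d^5) = -A^3 - 5*A^-1 - 10*A^-5 - 10*A^-9 - 5*A^-13 - A^-17
Summing the groups: <K> = -A^7 - A^-1 + A^-5 - A^-9 + A^-13
Normalise by the writhe: (-A^3)^(-w) = (-A^3)^(-5) = -A^-15, so f(A) = -A^-15 * <K> = A^-8 + A^-16 - A^-20 + A^-24 - A^-28.
Substitute A = t^(-1/4), i.e. A^e → t^(-e/4): V(t) = -t^7 + t^6 - t^5 + t^4 + t^2

Answer: -t^7 + t^6 - t^5 + t^4 + t^2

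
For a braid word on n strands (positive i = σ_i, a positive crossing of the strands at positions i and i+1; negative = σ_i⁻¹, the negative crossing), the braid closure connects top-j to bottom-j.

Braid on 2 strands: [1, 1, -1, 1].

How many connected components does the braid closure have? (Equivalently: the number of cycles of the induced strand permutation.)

Track the strand permutation on 2 strands, starting from identity.
  step 1: s1 swaps positions 1,2 -> [2 1]
  step 2: s1 swaps positions 1,2 -> [1 2]
  step 3: s1^-1 swaps positions 1,2 -> [2 1]
  step 4: s1 swaps positions 1,2 -> [1 2]
Final permutation (position -> original strand): [1 2]
Closure components = cycle count of this permutation = 2.

Answer: 2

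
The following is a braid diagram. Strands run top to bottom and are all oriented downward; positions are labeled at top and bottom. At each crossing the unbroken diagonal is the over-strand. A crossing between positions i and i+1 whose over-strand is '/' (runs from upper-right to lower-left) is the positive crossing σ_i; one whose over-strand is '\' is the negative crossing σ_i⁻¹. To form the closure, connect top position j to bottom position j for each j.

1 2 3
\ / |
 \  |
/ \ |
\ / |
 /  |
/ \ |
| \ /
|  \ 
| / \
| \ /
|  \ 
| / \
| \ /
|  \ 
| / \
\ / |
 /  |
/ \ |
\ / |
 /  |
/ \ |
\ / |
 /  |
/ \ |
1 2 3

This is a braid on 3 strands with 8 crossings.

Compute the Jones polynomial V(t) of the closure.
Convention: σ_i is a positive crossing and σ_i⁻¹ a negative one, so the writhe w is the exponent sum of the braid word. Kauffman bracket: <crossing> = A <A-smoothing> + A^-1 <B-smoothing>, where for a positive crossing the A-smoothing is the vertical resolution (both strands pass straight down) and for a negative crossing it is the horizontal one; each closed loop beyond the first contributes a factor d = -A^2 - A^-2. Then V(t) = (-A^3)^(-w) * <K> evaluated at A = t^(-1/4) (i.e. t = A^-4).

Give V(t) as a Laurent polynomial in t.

-t^3 + t^2 - t + 3 - t^-1 + t^-2 - t^-3

Derivation:
Reading the diagram top to bottom ('/'-over between positions i,i+1 = s_i, '\'-over = s_i^-1): braid word = s1^-1 s1 s2^-1 s2^-1 s2^-1 s1 s1 s1.
The presented braid s1^-1 s1 s2^-1 s2^-1 s2^-1 s1 s1 s1 on 3 strands reduces by inverse Markov moves (closure unchanged at each step):
  Deconjugate: the word is γ·β·γ⁻¹ with γ = s1^-1 (prefix) and γ⁻¹ = s1 (suffix); strip both.
Reduced to β = s1 s2^-1 s2^-1 s2^-1 s1 s1 on 3 strands, 6 crossings.
Compute on β:
Braid: s1 s2^-1 s2^-1 s2^-1 s1 s1 on 3 strands, 6 crossings.
Writhe w = (#positive) - (#negative) = 3 - 3 = 0.
Computing the Kauffman bracket via state sum. There are 2^6 = 64 states.
Smooth each crossing (0=||, 1=⌣⌢); contribution A^(Σ sign_k(1-2s_k)) * d^(L-1).
Tabulate the states by total A-exponent and number of loops L (A-exp: L × count):
  A^6: L=4 ×1
  A^4: L=3 ×6
  A^2: L=2 ×12, L=4 ×3
  A^0: L=1 ×9, L=3 ×10, L=5 ×1
  A^-2: L=2 ×12, L=4 ×3
  A^-4: L=3 ×6
  A^-6: L=4 ×1
Each group contributes A^e * Σ count * d^(L-1):
Powers of d = -A^2 - A^-2: d^2 = A^4 + 2 + A^-4; d^3 = -A^6 - 3*A^2 - 3*A^-2 - A^-6; d^4 = A^8 + 4*A^4 + 6 + 4*A^-4 + A^-8.
  A^6 * (d^3) = -A^12 - 3*A^8 - 3*A^4 - 1
  A^4 * (6*d^2) = 6*A^8 + 12*A^4 + 6
  A^2 * (12*d + 3*d^3) = -3*A^8 - 21*A^4 - 21 - 3*A^-4
  A^0 * (9 + 10*d^2 + d^4) = A^8 + 14*A^4 + 35 + 14*A^-4 + A^-8
  A^-2 * (12*d + 3*d^3) = -3*A^4 - 21 - 21*A^-4 - 3*A^-8
  A^-4 * (6*d^2) = 6 + 12*A^-4 + 6*A^-8
  A^-6 * (d^3) = -1 - 3*A^-4 - 3*A^-8 - A^-12
Summing the groups: <K> = -A^12 + A^8 - A^4 + 3 - A^-4 + A^-8 - A^-12
Normalise by the writhe: (-A^3)^(-w) = (-A^3)^(0) = 1, so f(A) = 1 * <K> = -A^12 + A^8 - A^4 + 3 - A^-4 + A^-8 - A^-12.
Substitute A = t^(-1/4), i.e. A^e → t^(-e/4): V(t) = -t^3 + t^2 - t + 3 - t^-1 + t^-2 - t^-3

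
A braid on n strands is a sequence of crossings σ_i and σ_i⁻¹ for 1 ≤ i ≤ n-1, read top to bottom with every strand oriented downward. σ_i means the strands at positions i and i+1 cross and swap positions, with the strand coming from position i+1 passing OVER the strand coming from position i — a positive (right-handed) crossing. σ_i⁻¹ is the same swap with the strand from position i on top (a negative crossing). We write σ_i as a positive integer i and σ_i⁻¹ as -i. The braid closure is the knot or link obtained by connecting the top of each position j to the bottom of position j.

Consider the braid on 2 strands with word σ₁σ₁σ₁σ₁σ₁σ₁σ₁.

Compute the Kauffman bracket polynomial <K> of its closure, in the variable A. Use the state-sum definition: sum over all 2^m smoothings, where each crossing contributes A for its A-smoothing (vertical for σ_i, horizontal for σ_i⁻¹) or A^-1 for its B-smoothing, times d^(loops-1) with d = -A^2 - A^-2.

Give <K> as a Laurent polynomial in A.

Braid: s1 s1 s1 s1 s1 s1 s1 on 2 strands, 7 crossings.
Writhe w = (#positive) - (#negative) = 7 - 0 = 7.
State-sum expansion of <K>. There are 2^7 = 128 states.
For each crossing: s=0 is the vertical smoothing, s=1 horizontal. Crossing k contributes A^(sign_k * (1 - 2*s_k)); loop factor d = -A^2 - A^-2.
Tabulate the states by total A-exponent and number of loops L (A-exp: L × count):
  A^7: L=2 ×1
  A^5: L=1 ×7
  A^3: L=2 ×21
  A^1: L=3 ×35
  A^-1: L=4 ×35
  A^-3: L=5 ×21
  A^-5: L=6 ×7
  A^-7: L=7 ×1
Each group contributes A^e * Σ count * d^(L-1):
Powers of d = -A^2 - A^-2: d^2 = A^4 + 2 + A^-4; d^3 = -A^6 - 3*A^2 - 3*A^-2 - A^-6; d^4 = A^8 + 4*A^4 + 6 + 4*A^-4 + A^-8; d^5 = -A^10 - 5*A^6 - 10*A^2 - 10*A^-2 - 5*A^-6 - A^-10; d^6 = A^12 + 6*A^8 + 15*A^4 + 20 + 15*A^-4 + 6*A^-8 + A^-12.
  A^7 * (d) = -A^9 - A^5
  A^5 * (7) = 7*A^5
  A^3 * (21*d) = -21*A^5 - 21*A
  A^1 * (35*d^2) = 35*A^5 + 70*A + 35*A^-3
  A^-1 * (35*d^3) = -35*A^5 - 105*A - 105*A^-3 - 35*A^-7
  A^-3 * (21*d^4) = 21*A^5 + 84*A + 126*A^-3 + 84*A^-7 + 21*A^-11
  A^-5 * (7*d^5) = -7*A^5 - 35*A - 70*A^-3 - 70*A^-7 - 35*A^-11 - 7*A^-15
  A^-7 * (d^6) = A^5 + 6*A + 15*A^-3 + 20*A^-7 + 15*A^-11 + 6*A^-15 + A^-19
Summing the groups: <K> = -A^9 - A + A^-3 - A^-7 + A^-11 - A^-15 + A^-19

Answer: -A^9 - A + A^-3 - A^-7 + A^-11 - A^-15 + A^-19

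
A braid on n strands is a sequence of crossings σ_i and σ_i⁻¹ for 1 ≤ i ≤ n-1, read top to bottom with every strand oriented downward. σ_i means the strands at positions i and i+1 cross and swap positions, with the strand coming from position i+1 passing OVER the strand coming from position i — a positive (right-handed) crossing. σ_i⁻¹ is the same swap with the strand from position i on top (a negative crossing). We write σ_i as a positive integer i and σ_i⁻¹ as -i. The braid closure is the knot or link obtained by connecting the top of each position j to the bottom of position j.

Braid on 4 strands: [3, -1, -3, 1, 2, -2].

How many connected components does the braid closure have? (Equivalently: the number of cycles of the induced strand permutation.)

Track the strand permutation on 4 strands, starting from identity.
  step 1: s3 swaps positions 3,4 -> [1 2 4 3]
  step 2: s1^-1 swaps positions 1,2 -> [2 1 4 3]
  step 3: s3^-1 swaps positions 3,4 -> [2 1 3 4]
  step 4: s1 swaps positions 1,2 -> [1 2 3 4]
  step 5: s2 swaps positions 2,3 -> [1 3 2 4]
  step 6: s2^-1 swaps positions 2,3 -> [1 2 3 4]
Final permutation (position -> original strand): [1 2 3 4]
Closure components = cycle count of this permutation = 4.

Answer: 4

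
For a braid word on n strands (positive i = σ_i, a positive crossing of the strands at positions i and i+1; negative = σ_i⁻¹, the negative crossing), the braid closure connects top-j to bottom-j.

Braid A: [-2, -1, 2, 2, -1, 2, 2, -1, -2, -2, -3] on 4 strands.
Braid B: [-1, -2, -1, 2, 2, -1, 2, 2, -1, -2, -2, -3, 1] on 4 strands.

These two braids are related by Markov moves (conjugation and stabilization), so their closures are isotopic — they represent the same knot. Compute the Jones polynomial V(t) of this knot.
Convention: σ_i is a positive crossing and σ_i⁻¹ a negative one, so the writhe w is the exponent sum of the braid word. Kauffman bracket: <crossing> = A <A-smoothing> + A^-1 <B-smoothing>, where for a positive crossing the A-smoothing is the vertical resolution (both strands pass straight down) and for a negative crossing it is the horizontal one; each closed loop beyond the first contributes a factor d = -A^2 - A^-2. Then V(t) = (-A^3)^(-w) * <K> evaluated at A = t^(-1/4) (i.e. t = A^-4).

t^2 - 2*t + 4 - 4*t^-1 + 4*t^-2 - 4*t^-3 + 3*t^-4 - 2*t^-5 + t^-6

Derivation:
Markov-equivalent braids have isotopic closures, hence identical knot invariants. Strip the Markov moves from each word to reach a common short braid β, then compute V(t) once on β.
Braid A: s2^-1 s1^-1 s2 s2 s1^-1 s2 s2 s1^-1 s2^-1 s2^-1 s3^-1 on 4 strands reduces by inverse Markov moves (closure unchanged at each step):
  Destabilize: the word has the form β·s3^-1 where s3^-1 occurs only as the final letter (β ∈ B_3); drop it and the last strand → 3 strands.
Reduced to β = s2^-1 s1^-1 s2 s2 s1^-1 s2 s2 s1^-1 s2^-1 s2^-1 on 3 strands, 10 crossings.
Braid B: s1^-1 s2^-1 s1^-1 s2 s2 s1^-1 s2 s2 s1^-1 s2^-1 s2^-1 s3^-1 s1 on 4 strands reduces by inverse Markov moves (closure unchanged at each step):
  Deconjugate: the word is γ·β·γ⁻¹ with γ = s1^-1 (prefix) and γ⁻¹ = s1 (suffix); strip both.
  Destabilize: the word has the form β·s3^-1 where s3^-1 occurs only as the final letter (β ∈ B_3); drop it and the last strand → 3 strands.
Reduced to β = s2^-1 s1^-1 s2 s2 s1^-1 s2 s2 s1^-1 s2^-1 s2^-1 on 3 strands, 10 crossings.
Both give the same β = s2^-1 s1^-1 s2 s2 s1^-1 s2 s2 s1^-1 s2^-1 s2^-1 on 3 strands, so one state sum suffices:
Braid: s2^-1 s1^-1 s2 s2 s1^-1 s2 s2 s1^-1 s2^-1 s2^-1 on 3 strands, 10 crossings.
Writhe w = (#positive) - (#negative) = 4 - 6 = -2.
State-sum expansion of <K>. There are 2^10 = 1024 states.
Smooth each crossing (0=||, 1=⌣⌢); contribution A^(Σ sign_k(1-2s_k)) * d^(L-1).
Tabulate the states by total A-exponent and number of loops L (A-exp: L × count):
  A^10: L=5 ×1
  A^8: L=4 ×10
  A^6: L=3 ×39, L=5 ×6
  A^4: L=2 ×66, L=4 ×52, L=6 ×2
  A^2: L=1 ×45, L=3 ×124, L=5 ×41
  A^0: L=2 ×118, L=4 ×113, L=6 ×21
  A^-2: L=1 ×20, L=3 ×120, L=5 ×63, L=7 ×7
  A^-4: L=2 ×30, L=4 ×68, L=6 ×21, L=8 ×1
  A^-6: L=3 ×20, L=5 ×22, L=7 ×3
  A^-8: L=4 ×7, L=6 ×3
  A^-10: L=5 ×1
Each group contributes A^e * Σ count * d^(L-1):
Powers of d = -A^2 - A^-2: d^2 = A^4 + 2 + A^-4; d^3 = -A^6 - 3*A^2 - 3*A^-2 - A^-6; d^4 = A^8 + 4*A^4 + 6 + 4*A^-4 + A^-8; d^5 = -A^10 - 5*A^6 - 10*A^2 - 10*A^-2 - 5*A^-6 - A^-10; d^6 = A^12 + 6*A^8 + 15*A^4 + 20 + 15*A^-4 + 6*A^-8 + A^-12; d^7 = -A^14 - 7*A^10 - 21*A^6 - 35*A^2 - 35*A^-2 - 21*A^-6 - 7*A^-10 - A^-14.
  A^10 * (d^4) = A^18 + 4*A^14 + 6*A^10 + 4*A^6 + A^2
  A^8 * (10*d^3) = -10*A^14 - 30*A^10 - 30*A^6 - 10*A^2
  A^6 * (39*d^2 + 6*d^4) = 6*A^14 + 63*A^10 + 114*A^6 + 63*A^2 + 6*A^-2
  A^4 * (66*d + 52*d^3 + 2*d^5) = -2*A^14 - 62*A^10 - 242*A^6 - 242*A^2 - 62*A^-2 - 2*A^-6
  A^2 * (45 + 124*d^2 + 41*d^4) = 41*A^10 + 288*A^6 + 539*A^2 + 288*A^-2 + 41*A^-6
  A^0 * (118*d + 113*d^3 + 21*d^5) = -21*A^10 - 218*A^6 - 667*A^2 - 667*A^-2 - 218*A^-6 - 21*A^-10
  A^-2 * (20 + 120*d^2 + 63*d^4 + 7*d^6) = 7*A^10 + 105*A^6 + 477*A^2 + 778*A^-2 + 477*A^-6 + 105*A^-10 + 7*A^-14
  A^-4 * (30*d + 68*d^3 + 21*d^5 + d^7) = -A^10 - 28*A^6 - 194*A^2 - 479*A^-2 - 479*A^-6 - 194*A^-10 - 28*A^-14 - A^-18
  A^-6 * (20*d^2 + 22*d^4 + 3*d^6) = 3*A^6 + 40*A^2 + 153*A^-2 + 232*A^-6 + 153*A^-10 + 40*A^-14 + 3*A^-18
  A^-8 * (7*d^3 + 3*d^5) = -3*A^2 - 22*A^-2 - 51*A^-6 - 51*A^-10 - 22*A^-14 - 3*A^-18
  A^-10 * (d^4) = A^-2 + 4*A^-6 + 6*A^-10 + 4*A^-14 + A^-18
Summing the groups: <K> = A^18 - 2*A^14 + 3*A^10 - 4*A^6 + 4*A^2 - 4*A^-2 + 4*A^-6 - 2*A^-10 + A^-14
Normalise by the writhe: (-A^3)^(-w) = (-A^3)^(2) = A^6, so f(A) = A^6 * <K> = A^24 - 2*A^20 + 3*A^16 - 4*A^12 + 4*A^8 - 4*A^4 + 4 - 2*A^-4 + A^-8.
Substitute A = t^(-1/4), i.e. A^e → t^(-e/4): V(t) = t^2 - 2*t + 4 - 4*t^-1 + 4*t^-2 - 4*t^-3 + 3*t^-4 - 2*t^-5 + t^-6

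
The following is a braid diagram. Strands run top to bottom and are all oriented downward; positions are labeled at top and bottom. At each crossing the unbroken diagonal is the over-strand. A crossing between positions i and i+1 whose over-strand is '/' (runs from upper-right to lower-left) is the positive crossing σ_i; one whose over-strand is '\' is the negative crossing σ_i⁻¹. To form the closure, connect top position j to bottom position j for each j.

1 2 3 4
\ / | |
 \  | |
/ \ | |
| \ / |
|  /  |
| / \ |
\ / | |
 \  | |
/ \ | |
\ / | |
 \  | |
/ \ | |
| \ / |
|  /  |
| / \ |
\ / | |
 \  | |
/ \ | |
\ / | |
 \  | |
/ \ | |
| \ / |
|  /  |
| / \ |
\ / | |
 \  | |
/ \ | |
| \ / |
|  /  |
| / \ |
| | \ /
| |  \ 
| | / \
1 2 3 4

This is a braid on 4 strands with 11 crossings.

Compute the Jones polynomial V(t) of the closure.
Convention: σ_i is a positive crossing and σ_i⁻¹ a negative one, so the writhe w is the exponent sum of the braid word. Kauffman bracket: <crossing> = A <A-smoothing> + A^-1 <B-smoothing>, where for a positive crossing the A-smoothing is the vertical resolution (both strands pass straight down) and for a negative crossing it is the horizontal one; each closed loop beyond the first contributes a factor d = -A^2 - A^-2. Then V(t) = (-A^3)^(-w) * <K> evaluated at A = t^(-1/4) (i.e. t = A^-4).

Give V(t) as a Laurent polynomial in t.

Reading the diagram top to bottom ('/'-over between positions i,i+1 = s_i, '\'-over = s_i^-1): braid word = s1^-1 s2 s1^-1 s1^-1 s2 s1^-1 s1^-1 s2 s1^-1 s2 s3^-1.
The presented braid s1^-1 s2 s1^-1 s1^-1 s2 s1^-1 s1^-1 s2 s1^-1 s2 s3^-1 on 4 strands reduces by inverse Markov moves (closure unchanged at each step):
  Destabilize: the word has the form β·s3^-1 where s3^-1 occurs only as the final letter (β ∈ B_3); drop it and the last strand → 3 strands.
Reduced to β = s1^-1 s2 s1^-1 s1^-1 s2 s1^-1 s1^-1 s2 s1^-1 s2 on 3 strands, 10 crossings.
Compute on β:
Braid: s1^-1 s2 s1^-1 s1^-1 s2 s1^-1 s1^-1 s2 s1^-1 s2 on 3 strands, 10 crossings.
Writhe w = (#positive) - (#negative) = 4 - 6 = -2.
Enumerate smoothing states for the bracket polynomial. There are 2^10 = 1024 states.
Each crossing splits two ways (0=vertical, 1=horizontal). The state's weight is A^(#A-smoothings - #B-smoothings) * d^(loops - 1).
Tabulate the states by total A-exponent and number of loops L (A-exp: L × count):
  A^10: L=7 ×1
  A^8: L=6 ×10
  A^6: L=5 ×45
  A^4: L=4 ×118, L=6 ×2
  A^2: L=3 ×193, L=5 ×17
  A^0: L=2 ×192, L=4 ×59, L=6 ×1
  A^-2: L=1 ×95, L=3 ×108, L=5 ×7
  A^-4: L=2 ×95, L=4 ×25
  A^-6: L=3 ×43, L=5 ×2
  A^-8: L=4 ×10
  A^-10: L=5 ×1
Each group contributes A^e * Σ count * d^(L-1):
Powers of d = -A^2 - A^-2: d^2 = A^4 + 2 + A^-4; d^3 = -A^6 - 3*A^2 - 3*A^-2 - A^-6; d^4 = A^8 + 4*A^4 + 6 + 4*A^-4 + A^-8; d^5 = -A^10 - 5*A^6 - 10*A^2 - 10*A^-2 - 5*A^-6 - A^-10; d^6 = A^12 + 6*A^8 + 15*A^4 + 20 + 15*A^-4 + 6*A^-8 + A^-12.
  A^10 * (d^6) = A^22 + 6*A^18 + 15*A^14 + 20*A^10 + 15*A^6 + 6*A^2 + A^-2
  A^8 * (10*d^5) = -10*A^18 - 50*A^14 - 100*A^10 - 100*A^6 - 50*A^2 - 10*A^-2
  A^6 * (45*d^4) = 45*A^14 + 180*A^10 + 270*A^6 + 180*A^2 + 45*A^-2
  A^4 * (118*d^3 + 2*d^5) = -2*A^14 - 128*A^10 - 374*A^6 - 374*A^2 - 128*A^-2 - 2*A^-6
  A^2 * (193*d^2 + 17*d^4) = 17*A^10 + 261*A^6 + 488*A^2 + 261*A^-2 + 17*A^-6
  A^0 * (192*d + 59*d^3 + d^5) = -A^10 - 64*A^6 - 379*A^2 - 379*A^-2 - 64*A^-6 - A^-10
  A^-2 * (95 + 108*d^2 + 7*d^4) = 7*A^6 + 136*A^2 + 353*A^-2 + 136*A^-6 + 7*A^-10
  A^-4 * (95*d + 25*d^3) = -25*A^2 - 170*A^-2 - 170*A^-6 - 25*A^-10
  A^-6 * (43*d^2 + 2*d^4) = 2*A^2 + 51*A^-2 + 98*A^-6 + 51*A^-10 + 2*A^-14
  A^-8 * (10*d^3) = -10*A^-2 - 30*A^-6 - 30*A^-10 - 10*A^-14
  A^-10 * (d^4) = A^-2 + 4*A^-6 + 6*A^-10 + 4*A^-14 + A^-18
Summing the groups: <K> = A^22 - 4*A^18 + 8*A^14 - 12*A^10 + 15*A^6 - 16*A^2 + 15*A^-2 - 11*A^-6 + 8*A^-10 - 4*A^-14 + A^-18
Normalise by the writhe: (-A^3)^(-w) = (-A^3)^(2) = A^6, so f(A) = A^6 * <K> = A^28 - 4*A^24 + 8*A^20 - 12*A^16 + 15*A^12 - 16*A^8 + 15*A^4 - 11 + 8*A^-4 - 4*A^-8 + A^-12.
Substitute A = t^(-1/4), i.e. A^e → t^(-e/4): V(t) = t^3 - 4*t^2 + 8*t - 11 + 15*t^-1 - 16*t^-2 + 15*t^-3 - 12*t^-4 + 8*t^-5 - 4*t^-6 + t^-7

Answer: t^3 - 4*t^2 + 8*t - 11 + 15*t^-1 - 16*t^-2 + 15*t^-3 - 12*t^-4 + 8*t^-5 - 4*t^-6 + t^-7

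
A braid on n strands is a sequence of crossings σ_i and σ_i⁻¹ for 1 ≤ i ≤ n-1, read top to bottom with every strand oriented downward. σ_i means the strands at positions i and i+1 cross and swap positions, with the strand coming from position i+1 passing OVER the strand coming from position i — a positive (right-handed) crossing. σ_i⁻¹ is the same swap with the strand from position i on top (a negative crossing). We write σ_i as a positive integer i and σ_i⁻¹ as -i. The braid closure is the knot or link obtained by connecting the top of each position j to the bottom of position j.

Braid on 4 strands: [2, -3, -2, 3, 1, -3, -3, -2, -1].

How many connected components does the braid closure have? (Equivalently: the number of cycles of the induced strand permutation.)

1

Derivation:
Track the strand permutation on 4 strands, starting from identity.
  step 1: s2 swaps positions 2,3 -> [1 3 2 4]
  step 2: s3^-1 swaps positions 3,4 -> [1 3 4 2]
  step 3: s2^-1 swaps positions 2,3 -> [1 4 3 2]
  step 4: s3 swaps positions 3,4 -> [1 4 2 3]
  step 5: s1 swaps positions 1,2 -> [4 1 2 3]
  step 6: s3^-1 swaps positions 3,4 -> [4 1 3 2]
  step 7: s3^-1 swaps positions 3,4 -> [4 1 2 3]
  step 8: s2^-1 swaps positions 2,3 -> [4 2 1 3]
  step 9: s1^-1 swaps positions 1,2 -> [2 4 1 3]
Final permutation (position -> original strand): [2 4 1 3]
Closure components = cycle count of this permutation = 1.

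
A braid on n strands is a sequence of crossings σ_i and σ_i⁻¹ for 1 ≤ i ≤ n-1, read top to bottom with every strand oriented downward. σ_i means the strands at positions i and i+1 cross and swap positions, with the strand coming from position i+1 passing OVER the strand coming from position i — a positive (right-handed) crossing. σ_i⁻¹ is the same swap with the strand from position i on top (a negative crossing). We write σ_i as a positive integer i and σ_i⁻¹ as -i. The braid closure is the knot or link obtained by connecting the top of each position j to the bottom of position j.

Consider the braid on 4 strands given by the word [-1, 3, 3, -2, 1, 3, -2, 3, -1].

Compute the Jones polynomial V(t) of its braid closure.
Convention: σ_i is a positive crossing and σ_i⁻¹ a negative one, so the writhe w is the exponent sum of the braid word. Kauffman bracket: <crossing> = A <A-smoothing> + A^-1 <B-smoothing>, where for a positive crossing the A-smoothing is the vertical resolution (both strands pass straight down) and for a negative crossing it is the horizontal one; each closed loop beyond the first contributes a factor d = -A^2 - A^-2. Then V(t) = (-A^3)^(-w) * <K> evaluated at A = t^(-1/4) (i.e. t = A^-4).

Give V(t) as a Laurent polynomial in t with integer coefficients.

t^5 - 2*t^4 + 3*t^3 - 3*t^2 + 3*t - 3 + 2*t^-1 - t^-2 + t^-3

Derivation:
Braid: s1^-1 s3 s3 s2^-1 s1 s3 s2^-1 s3 s1^-1 on 4 strands, 9 crossings.
Writhe w = (#positive) - (#negative) = 5 - 4 = 1.
Computing the Kauffman bracket via state sum. There are 2^9 = 512 states.
Smooth each crossing (0=||, 1=⌣⌢); contribution A^(Σ sign_k(1-2s_k)) * d^(L-1).
Tabulate the states by total A-exponent and number of loops L (A-exp: L × count):
  A^9: L=4 ×1
  A^7: L=3 ×9
  A^5: L=2 ×29, L=4 ×7
  A^3: L=1 ×30, L=3 ×52, L=5 ×2
  A^1: L=2 ×83, L=4 ×43
  A^-1: L=1 ×11, L=3 ×93, L=5 ×22
  A^-3: L=2 ×19, L=4 ×58, L=6 ×7
  A^-5: L=3 ×15, L=5 ×20, L=7 ×1
  A^-7: L=4 ×6, L=6 ×3
  A^-9: L=5 ×1
Each group contributes A^e * Σ count * d^(L-1):
Powers of d = -A^2 - A^-2: d^2 = A^4 + 2 + A^-4; d^3 = -A^6 - 3*A^2 - 3*A^-2 - A^-6; d^4 = A^8 + 4*A^4 + 6 + 4*A^-4 + A^-8; d^5 = -A^10 - 5*A^6 - 10*A^2 - 10*A^-2 - 5*A^-6 - A^-10; d^6 = A^12 + 6*A^8 + 15*A^4 + 20 + 15*A^-4 + 6*A^-8 + A^-12.
  A^9 * (d^3) = -A^15 - 3*A^11 - 3*A^7 - A^3
  A^7 * (9*d^2) = 9*A^11 + 18*A^7 + 9*A^3
  A^5 * (29*d + 7*d^3) = -7*A^11 - 50*A^7 - 50*A^3 - 7*A^-1
  A^3 * (30 + 52*d^2 + 2*d^4) = 2*A^11 + 60*A^7 + 146*A^3 + 60*A^-1 + 2*A^-5
  A^1 * (83*d + 43*d^3) = -43*A^7 - 212*A^3 - 212*A^-1 - 43*A^-5
  A^-1 * (11 + 93*d^2 + 22*d^4) = 22*A^7 + 181*A^3 + 329*A^-1 + 181*A^-5 + 22*A^-9
  A^-3 * (19*d + 58*d^3 + 7*d^5) = -7*A^7 - 93*A^3 - 263*A^-1 - 263*A^-5 - 93*A^-9 - 7*A^-13
  A^-5 * (15*d^2 + 20*d^4 + d^6) = A^7 + 26*A^3 + 110*A^-1 + 170*A^-5 + 110*A^-9 + 26*A^-13 + A^-17
  A^-7 * (6*d^3 + 3*d^5) = -3*A^3 - 21*A^-1 - 48*A^-5 - 48*A^-9 - 21*A^-13 - 3*A^-17
  A^-9 * (d^4) = A^-1 + 4*A^-5 + 6*A^-9 + 4*A^-13 + A^-17
Summing the groups: <K> = -A^15 + A^11 - 2*A^7 + 3*A^3 - 3*A^-1 + 3*A^-5 - 3*A^-9 + 2*A^-13 - A^-17
Normalise by the writhe: (-A^3)^(-w) = (-A^3)^(-1) = -A^-3, so f(A) = -A^-3 * <K> = A^12 - A^8 + 2*A^4 - 3 + 3*A^-4 - 3*A^-8 + 3*A^-12 - 2*A^-16 + A^-20.
Substitute A = t^(-1/4), i.e. A^e → t^(-e/4): V(t) = t^5 - 2*t^4 + 3*t^3 - 3*t^2 + 3*t - 3 + 2*t^-1 - t^-2 + t^-3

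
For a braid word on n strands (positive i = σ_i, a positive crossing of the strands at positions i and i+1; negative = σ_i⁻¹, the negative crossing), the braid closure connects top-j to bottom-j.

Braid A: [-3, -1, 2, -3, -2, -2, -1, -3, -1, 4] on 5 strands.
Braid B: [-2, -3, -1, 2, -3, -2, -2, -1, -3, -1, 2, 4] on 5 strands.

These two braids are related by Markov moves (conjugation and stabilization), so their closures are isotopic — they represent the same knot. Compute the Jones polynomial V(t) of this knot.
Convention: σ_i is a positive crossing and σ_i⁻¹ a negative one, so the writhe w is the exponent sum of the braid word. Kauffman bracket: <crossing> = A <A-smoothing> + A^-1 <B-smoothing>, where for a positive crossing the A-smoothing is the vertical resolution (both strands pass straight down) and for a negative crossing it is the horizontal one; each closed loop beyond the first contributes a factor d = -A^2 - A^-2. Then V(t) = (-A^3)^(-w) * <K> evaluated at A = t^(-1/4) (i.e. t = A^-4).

t^-2 - t^-3 + 3*t^-4 - 3*t^-5 + 4*t^-6 - 4*t^-7 + 2*t^-8 - 2*t^-9 + t^-10

Derivation:
Markov-equivalent braids have isotopic closures, hence identical knot invariants. Strip the Markov moves from each word to reach a common short braid β, then compute V(t) once on β.
Braid A: s3^-1 s1^-1 s2 s3^-1 s2^-1 s2^-1 s1^-1 s3^-1 s1^-1 s4 on 5 strands reduces by inverse Markov moves (closure unchanged at each step):
  Destabilize: the word has the form β·s4 where s4 occurs only as the final letter (β ∈ B_4); drop it and the last strand → 4 strands.
Reduced to β = s3^-1 s1^-1 s2 s3^-1 s2^-1 s2^-1 s1^-1 s3^-1 s1^-1 on 4 strands, 9 crossings.
Braid B: s2^-1 s3^-1 s1^-1 s2 s3^-1 s2^-1 s2^-1 s1^-1 s3^-1 s1^-1 s2 s4 on 5 strands reduces by inverse Markov moves (closure unchanged at each step):
  Destabilize: the word has the form β·s4 where s4 occurs only as the final letter (β ∈ B_4); drop it and the last strand → 4 strands.
  Deconjugate: the word is γ·β·γ⁻¹ with γ = s2^-1 (prefix) and γ⁻¹ = s2 (suffix); strip both.
Reduced to β = s3^-1 s1^-1 s2 s3^-1 s2^-1 s2^-1 s1^-1 s3^-1 s1^-1 on 4 strands, 9 crossings.
Both give the same β = s3^-1 s1^-1 s2 s3^-1 s2^-1 s2^-1 s1^-1 s3^-1 s1^-1 on 4 strands, so one state sum suffices:
Braid: s3^-1 s1^-1 s2 s3^-1 s2^-1 s2^-1 s1^-1 s3^-1 s1^-1 on 4 strands, 9 crossings.
Writhe w = (#positive) - (#negative) = 1 - 8 = -7.
State-sum expansion of <K>. There are 2^9 = 512 states.
Smooth each crossing (0=||, 1=⌣⌢); contribution A^(Σ sign_k(1-2s_k)) * d^(L-1).
Tabulate the states by total A-exponent and number of loops L (A-exp: L × count):
  A^9: L=6 ×1
  A^7: L=5 ×9
  A^5: L=4 ×34, L=6 ×2
  A^3: L=3 ×67, L=5 ×17
  A^1: L=2 ×69, L=4 ×56, L=6 ×1
  A^-1: L=1 ×30, L=3 ×88, L=5 ×8
  A^-3: L=2 ×61, L=4 ×23
  A^-5: L=1 ×9, L=3 ×26, L=5 ×1
  A^-7: L=2 ×6, L=4 ×3
  A^-9: L=3 ×1
Each group contributes A^e * Σ count * d^(L-1):
Powers of d = -A^2 - A^-2: d^2 = A^4 + 2 + A^-4; d^3 = -A^6 - 3*A^2 - 3*A^-2 - A^-6; d^4 = A^8 + 4*A^4 + 6 + 4*A^-4 + A^-8; d^5 = -A^10 - 5*A^6 - 10*A^2 - 10*A^-2 - 5*A^-6 - A^-10.
  A^9 * (d^5) = -A^19 - 5*A^15 - 10*A^11 - 10*A^7 - 5*A^3 - A^-1
  A^7 * (9*d^4) = 9*A^15 + 36*A^11 + 54*A^7 + 36*A^3 + 9*A^-1
  A^5 * (34*d^3 + 2*d^5) = -2*A^15 - 44*A^11 - 122*A^7 - 122*A^3 - 44*A^-1 - 2*A^-5
  A^3 * (67*d^2 + 17*d^4) = 17*A^11 + 135*A^7 + 236*A^3 + 135*A^-1 + 17*A^-5
  A^1 * (69*d + 56*d^3 + d^5) = -A^11 - 61*A^7 - 247*A^3 - 247*A^-1 - 61*A^-5 - A^-9
  A^-1 * (30 + 88*d^2 + 8*d^4) = 8*A^7 + 120*A^3 + 254*A^-1 + 120*A^-5 + 8*A^-9
  A^-3 * (61*d + 23*d^3) = -23*A^3 - 130*A^-1 - 130*A^-5 - 23*A^-9
  A^-5 * (9 + 26*d^2 + d^4) = A^3 + 30*A^-1 + 67*A^-5 + 30*A^-9 + A^-13
  A^-7 * (6*d + 3*d^3) = -3*A^-1 - 15*A^-5 - 15*A^-9 - 3*A^-13
  A^-9 * (d^2) = A^-5 + 2*A^-9 + A^-13
Summing the groups: <K> = -A^19 + 2*A^15 - 2*A^11 + 4*A^7 - 4*A^3 + 3*A^-1 - 3*A^-5 + A^-9 - A^-13
Normalise by the writhe: (-A^3)^(-w) = (-A^3)^(7) = -A^21, so f(A) = -A^21 * <K> = A^40 - 2*A^36 + 2*A^32 - 4*A^28 + 4*A^24 - 3*A^20 + 3*A^16 - A^12 + A^8.
Substitute A = t^(-1/4), i.e. A^e → t^(-e/4): V(t) = t^-2 - t^-3 + 3*t^-4 - 3*t^-5 + 4*t^-6 - 4*t^-7 + 2*t^-8 - 2*t^-9 + t^-10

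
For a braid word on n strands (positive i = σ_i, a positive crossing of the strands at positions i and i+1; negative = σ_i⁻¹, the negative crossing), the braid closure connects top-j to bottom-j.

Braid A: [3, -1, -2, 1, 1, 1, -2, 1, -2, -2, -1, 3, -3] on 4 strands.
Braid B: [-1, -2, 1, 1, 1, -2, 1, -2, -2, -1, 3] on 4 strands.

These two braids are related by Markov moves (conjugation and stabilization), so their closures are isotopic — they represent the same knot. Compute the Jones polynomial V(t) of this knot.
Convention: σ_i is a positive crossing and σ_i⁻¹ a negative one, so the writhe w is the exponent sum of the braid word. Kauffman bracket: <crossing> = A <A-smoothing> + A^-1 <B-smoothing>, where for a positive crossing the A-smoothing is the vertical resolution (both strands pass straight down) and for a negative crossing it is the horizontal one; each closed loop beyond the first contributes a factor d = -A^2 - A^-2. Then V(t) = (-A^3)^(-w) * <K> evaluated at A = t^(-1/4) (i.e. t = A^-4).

Markov-equivalent braids have isotopic closures, hence identical knot invariants. Strip the Markov moves from each word to reach a common short braid β, then compute V(t) once on β.
Braid A: s3 s1^-1 s2^-1 s1 s1 s1 s2^-1 s1 s2^-1 s2^-1 s1^-1 s3 s3^-1 on 4 strands reduces by inverse Markov moves (closure unchanged at each step):
  Deconjugate: the word is γ·β·γ⁻¹ with γ = s3 (prefix) and γ⁻¹ = s3^-1 (suffix); strip both.
  Destabilize: the word has the form β·s3 where s3 occurs only as the final letter (β ∈ B_3); drop it and the last strand → 3 strands.
Reduced to β = s1^-1 s2^-1 s1 s1 s1 s2^-1 s1 s2^-1 s2^-1 s1^-1 on 3 strands, 10 crossings.
Braid B: s1^-1 s2^-1 s1 s1 s1 s2^-1 s1 s2^-1 s2^-1 s1^-1 s3 on 4 strands reduces by inverse Markov moves (closure unchanged at each step):
  Destabilize: the word has the form β·s3 where s3 occurs only as the final letter (β ∈ B_3); drop it and the last strand → 3 strands.
Reduced to β = s1^-1 s2^-1 s1 s1 s1 s2^-1 s1 s2^-1 s2^-1 s1^-1 on 3 strands, 10 crossings.
Both give the same β = s1^-1 s2^-1 s1 s1 s1 s2^-1 s1 s2^-1 s2^-1 s1^-1 on 3 strands, so one state sum suffices:
Braid: s1^-1 s2^-1 s1 s1 s1 s2^-1 s1 s2^-1 s2^-1 s1^-1 on 3 strands, 10 crossings.
Writhe w = (#positive) - (#negative) = 4 - 6 = -2.
Enumerate smoothing states for the bracket polynomial. There are 2^10 = 1024 states.
Smooth each crossing (0=||, 1=⌣⌢); contribution A^(Σ sign_k(1-2s_k)) * d^(L-1).
Tabulate the states by total A-exponent and number of loops L (A-exp: L × count):
  A^10: L=5 ×1
  A^8: L=4 ×10
  A^6: L=3 ×38, L=5 ×7
  A^4: L=2 ×67, L=4 ×49, L=6 ×4
  A^2: L=1 ×46, L=3 ×130, L=5 ×33, L=7 ×1
  A^0: L=2 ×131, L=4 ×110, L=6 ×11
  A^-2: L=1 ×25, L=3 ×133, L=5 ×51, L=7 ×1
  A^-4: L=2 ×37, L=4 ×72, L=6 ×11
  A^-6: L=3 ×25, L=5 ×19, L=7 ×1
  A^-8: L=4 ×8, L=6 ×2
  A^-10: L=5 ×1
Each group contributes A^e * Σ count * d^(L-1):
Powers of d = -A^2 - A^-2: d^2 = A^4 + 2 + A^-4; d^3 = -A^6 - 3*A^2 - 3*A^-2 - A^-6; d^4 = A^8 + 4*A^4 + 6 + 4*A^-4 + A^-8; d^5 = -A^10 - 5*A^6 - 10*A^2 - 10*A^-2 - 5*A^-6 - A^-10; d^6 = A^12 + 6*A^8 + 15*A^4 + 20 + 15*A^-4 + 6*A^-8 + A^-12.
  A^10 * (d^4) = A^18 + 4*A^14 + 6*A^10 + 4*A^6 + A^2
  A^8 * (10*d^3) = -10*A^14 - 30*A^10 - 30*A^6 - 10*A^2
  A^6 * (38*d^2 + 7*d^4) = 7*A^14 + 66*A^10 + 118*A^6 + 66*A^2 + 7*A^-2
  A^4 * (67*d + 49*d^3 + 4*d^5) = -4*A^14 - 69*A^10 - 254*A^6 - 254*A^2 - 69*A^-2 - 4*A^-6
  A^2 * (46 + 130*d^2 + 33*d^4 + d^6) = A^14 + 39*A^10 + 277*A^6 + 524*A^2 + 277*A^-2 + 39*A^-6 + A^-10
  A^0 * (131*d + 110*d^3 + 11*d^5) = -11*A^10 - 165*A^6 - 571*A^2 - 571*A^-2 - 165*A^-6 - 11*A^-10
  A^-2 * (25 + 133*d^2 + 51*d^4 + d^6) = A^10 + 57*A^6 + 352*A^2 + 617*A^-2 + 352*A^-6 + 57*A^-10 + A^-14
  A^-4 * (37*d + 72*d^3 + 11*d^5) = -11*A^6 - 127*A^2 - 363*A^-2 - 363*A^-6 - 127*A^-10 - 11*A^-14
  A^-6 * (25*d^2 + 19*d^4 + d^6) = A^6 + 25*A^2 + 116*A^-2 + 184*A^-6 + 116*A^-10 + 25*A^-14 + A^-18
  A^-8 * (8*d^3 + 2*d^5) = -2*A^2 - 18*A^-2 - 44*A^-6 - 44*A^-10 - 18*A^-14 - 2*A^-18
  A^-10 * (d^4) = A^-2 + 4*A^-6 + 6*A^-10 + 4*A^-14 + A^-18
Summing the groups: <K> = A^18 - 2*A^14 + 2*A^10 - 3*A^6 + 4*A^2 - 3*A^-2 + 3*A^-6 - 2*A^-10 + A^-14
Normalise by the writhe: (-A^3)^(-w) = (-A^3)^(2) = A^6, so f(A) = A^6 * <K> = A^24 - 2*A^20 + 2*A^16 - 3*A^12 + 4*A^8 - 3*A^4 + 3 - 2*A^-4 + A^-8.
Substitute A = t^(-1/4), i.e. A^e → t^(-e/4): V(t) = t^2 - 2*t + 3 - 3*t^-1 + 4*t^-2 - 3*t^-3 + 2*t^-4 - 2*t^-5 + t^-6

Answer: t^2 - 2*t + 3 - 3*t^-1 + 4*t^-2 - 3*t^-3 + 2*t^-4 - 2*t^-5 + t^-6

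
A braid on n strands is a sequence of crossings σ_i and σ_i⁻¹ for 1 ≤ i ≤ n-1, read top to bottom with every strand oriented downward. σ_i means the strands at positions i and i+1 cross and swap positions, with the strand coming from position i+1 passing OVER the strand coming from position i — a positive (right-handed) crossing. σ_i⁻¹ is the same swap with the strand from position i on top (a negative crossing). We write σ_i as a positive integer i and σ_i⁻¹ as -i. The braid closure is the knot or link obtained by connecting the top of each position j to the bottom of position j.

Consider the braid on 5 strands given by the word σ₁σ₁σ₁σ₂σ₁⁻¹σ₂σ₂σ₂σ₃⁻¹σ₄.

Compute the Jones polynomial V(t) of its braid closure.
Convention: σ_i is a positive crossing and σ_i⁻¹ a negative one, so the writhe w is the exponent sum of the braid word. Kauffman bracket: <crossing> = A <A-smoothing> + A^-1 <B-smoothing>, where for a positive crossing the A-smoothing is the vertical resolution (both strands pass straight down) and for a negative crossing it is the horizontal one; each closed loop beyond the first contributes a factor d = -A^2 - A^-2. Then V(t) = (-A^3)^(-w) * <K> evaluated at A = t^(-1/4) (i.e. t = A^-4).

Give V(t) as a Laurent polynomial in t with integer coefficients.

-t^9 + 2*t^8 - 3*t^7 + 3*t^6 - 3*t^5 + 3*t^4 - t^3 + t^2

Derivation:
The presented braid s1 s1 s1 s2 s1^-1 s2 s2 s2 s3^-1 s4 on 5 strands reduces by inverse Markov moves (closure unchanged at each step):
  Destabilize: the word has the form β·s4 where s4 occurs only as the final letter (β ∈ B_4); drop it and the last strand → 4 strands.
  Destabilize: the word has the form β·s3^-1 where s3^-1 occurs only as the final letter (β ∈ B_3); drop it and the last strand → 3 strands.
Reduced to β = s1 s1 s1 s2 s1^-1 s2 s2 s2 on 3 strands, 8 crossings.
Compute on β:
Braid: s1 s1 s1 s2 s1^-1 s2 s2 s2 on 3 strands, 8 crossings.
Writhe w = (#positive) - (#negative) = 7 - 1 = 6.
State-sum expansion of <K>. There are 2^8 = 256 states.
For each crossing: s=0 is the vertical smoothing, s=1 horizontal. Crossing k contributes A^(sign_k * (1 - 2*s_k)); loop factor d = -A^2 - A^-2.
Tabulate the states by total A-exponent and number of loops L (A-exp: L × count):
  A^8: L=2 ×1
  A^6: L=1 ×4, L=3 ×4
  A^4: L=2 ×25, L=4 ×3
  A^2: L=1 ×21, L=3 ×34, L=5 ×1
  A^0: L=2 ×48, L=4 ×22
  A^-2: L=3 ×49, L=5 ×7
  A^-4: L=4 ×27, L=6 ×1
  A^-6: L=5 ×8
  A^-8: L=6 ×1
Each group contributes A^e * Σ count * d^(L-1):
Powers of d = -A^2 - A^-2: d^2 = A^4 + 2 + A^-4; d^3 = -A^6 - 3*A^2 - 3*A^-2 - A^-6; d^4 = A^8 + 4*A^4 + 6 + 4*A^-4 + A^-8; d^5 = -A^10 - 5*A^6 - 10*A^2 - 10*A^-2 - 5*A^-6 - A^-10.
  A^8 * (d) = -A^10 - A^6
  A^6 * (4 + 4*d^2) = 4*A^10 + 12*A^6 + 4*A^2
  A^4 * (25*d + 3*d^3) = -3*A^10 - 34*A^6 - 34*A^2 - 3*A^-2
  A^2 * (21 + 34*d^2 + d^4) = A^10 + 38*A^6 + 95*A^2 + 38*A^-2 + A^-6
  A^0 * (48*d + 22*d^3) = -22*A^6 - 114*A^2 - 114*A^-2 - 22*A^-6
  A^-2 * (49*d^2 + 7*d^4) = 7*A^6 + 77*A^2 + 140*A^-2 + 77*A^-6 + 7*A^-10
  A^-4 * (27*d^3 + d^5) = -A^6 - 32*A^2 - 91*A^-2 - 91*A^-6 - 32*A^-10 - A^-14
  A^-6 * (8*d^4) = 8*A^2 + 32*A^-2 + 48*A^-6 + 32*A^-10 + 8*A^-14
  A^-8 * (d^5) = -A^2 - 5*A^-2 - 10*A^-6 - 10*A^-10 - 5*A^-14 - A^-18
Summing the groups: <K> = A^10 - A^6 + 3*A^2 - 3*A^-2 + 3*A^-6 - 3*A^-10 + 2*A^-14 - A^-18
Normalise by the writhe: (-A^3)^(-w) = (-A^3)^(-6) = A^-18, so f(A) = A^-18 * <K> = A^-8 - A^-12 + 3*A^-16 - 3*A^-20 + 3*A^-24 - 3*A^-28 + 2*A^-32 - A^-36.
Substitute A = t^(-1/4), i.e. A^e → t^(-e/4): V(t) = -t^9 + 2*t^8 - 3*t^7 + 3*t^6 - 3*t^5 + 3*t^4 - t^3 + t^2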